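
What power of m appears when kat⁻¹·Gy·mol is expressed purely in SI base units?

kat = s⁻¹·mol.
So kat⁻¹ = s·mol⁻¹.
Gy = m²·s⁻².
Combining: kat⁻¹·Gy·mol = (s·mol⁻¹) · (m²·s⁻²) · mol = m²·s⁻¹.
The exponent of m is 2.

2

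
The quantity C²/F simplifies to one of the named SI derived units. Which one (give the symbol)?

C = s·A.
So C² = s²·A².
F = kg⁻¹·m⁻²·s⁴·A².
So F⁻¹ = kg·m²·s⁻⁴·A⁻².
Combining: C²·F⁻¹ = (s²·A²) · (kg·m²·s⁻⁴·A⁻²) = kg·m²·s⁻².
kg·m²·s⁻² is the base-SI form of the joule.

J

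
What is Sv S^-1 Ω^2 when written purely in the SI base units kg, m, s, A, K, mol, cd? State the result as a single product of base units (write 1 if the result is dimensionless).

Sv = J/kg (equivalent dose = energy per mass),
    = m²·s⁻².
S = 1/Ω (conductance is reciprocal resistance),
    = kg⁻¹·m⁻²·s³·A².
So S⁻¹ = kg·m²·s⁻³·A⁻².
Ω = V/A (resistance = voltage per current),
    = kg·m²·s⁻³·A⁻².
So Ω² = kg²·m⁴·s⁻⁶·A⁻⁴.
Combining: Sv·S⁻¹·Ω² = (m²·s⁻²) · (kg·m²·s⁻³·A⁻²) · (kg²·m⁴·s⁻⁶·A⁻⁴) = kg³·m⁸·s⁻¹¹·A⁻⁶.

kg³·m⁸·s⁻¹¹·A⁻⁶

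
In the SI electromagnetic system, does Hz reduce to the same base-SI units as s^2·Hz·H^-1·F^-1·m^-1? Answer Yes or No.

No

Left side:
  Hz = s⁻¹.
Right side:
  Hz = 1/s = s⁻¹ (frequency is cycles per second).
  H = Wb/A (inductance = flux per current),
      = kg·m²·s⁻²·A⁻².
  So H⁻¹ = kg⁻¹·m⁻²·s²·A².
  F = C/V (capacitance = charge per voltage),
      = A·s/(kg·m²·s⁻³·A⁻¹) (substituting C and V),
      = kg⁻¹·m⁻²·s⁴·A².
  So F⁻¹ = kg·m²·s⁻⁴·A⁻².
  Combining: s²·Hz·H⁻¹·F⁻¹·m⁻¹ = s² · s⁻¹ · (kg⁻¹·m⁻²·s²·A²) · (kg·m²·s⁻⁴·A⁻²) · m⁻¹ = m⁻¹·s⁻¹.
Left is s⁻¹; right is m⁻¹·s⁻¹ — different.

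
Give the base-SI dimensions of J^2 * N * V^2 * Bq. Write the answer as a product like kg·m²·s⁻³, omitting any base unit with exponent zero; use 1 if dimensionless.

J = kg·m²·s⁻².
So J² = kg²·m⁴·s⁻⁴.
N = kg·m·s⁻².
V = kg·m²·s⁻³·A⁻¹.
So V² = kg²·m⁴·s⁻⁶·A⁻².
Bq = s⁻¹.
Combining: J²·N·V²·Bq = (kg²·m⁴·s⁻⁴) · (kg·m·s⁻²) · (kg²·m⁴·s⁻⁶·A⁻²) · s⁻¹ = kg⁵·m⁹·s⁻¹³·A⁻².

kg⁵·m⁹·s⁻¹³·A⁻²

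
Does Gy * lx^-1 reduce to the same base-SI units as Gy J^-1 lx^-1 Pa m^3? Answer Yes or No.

Yes

Left side:
  Gy = m²·s⁻².
  lx = m⁻²·cd.
  So lx⁻¹ = m²·cd⁻¹.
  Combining: Gy·lx⁻¹ = (m²·s⁻²) · (m²·cd⁻¹) = m⁴·s⁻²·cd⁻¹.
Right side:
  Gy = J/kg (absorbed dose = energy per mass),
      = m²·s⁻².
  J = N·m (work = force × distance),
      = kg·m²·s⁻².
  So J⁻¹ = kg⁻¹·m⁻²·s².
  lx = lm/m² (illuminance = luminous flux per area),
      = m⁻²·cd.
  So lx⁻¹ = m²·cd⁻¹.
  Pa = N/m² (pressure = force per area),
      = kg·m⁻¹·s⁻².
  Combining: Gy·J⁻¹·lx⁻¹·Pa·m³ = (m²·s⁻²) · (kg⁻¹·m⁻²·s²) · (m²·cd⁻¹) · (kg·m⁻¹·s⁻²) · m³ = m⁴·s⁻²·cd⁻¹.
Both reduce to m⁴·s⁻²·cd⁻¹.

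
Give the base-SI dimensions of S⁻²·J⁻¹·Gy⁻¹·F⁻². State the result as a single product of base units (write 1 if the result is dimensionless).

S = kg⁻¹·m⁻²·s³·A².
So S⁻² = kg²·m⁴·s⁻⁶·A⁻⁴.
J = kg·m²·s⁻².
So J⁻¹ = kg⁻¹·m⁻²·s².
Gy = m²·s⁻².
So Gy⁻¹ = m⁻²·s².
F = kg⁻¹·m⁻²·s⁴·A².
So F⁻² = kg²·m⁴·s⁻⁸·A⁻⁴.
Combining: S⁻²·J⁻¹·Gy⁻¹·F⁻² = (kg²·m⁴·s⁻⁶·A⁻⁴) · (kg⁻¹·m⁻²·s²) · (m⁻²·s²) · (kg²·m⁴·s⁻⁸·A⁻⁴) = kg³·m⁴·s⁻¹⁰·A⁻⁸.

kg³·m⁴·s⁻¹⁰·A⁻⁸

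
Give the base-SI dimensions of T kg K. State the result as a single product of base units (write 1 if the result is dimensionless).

kg²·s⁻²·A⁻¹·K

T = Wb/m² (flux density = flux per area),
    = kg·s⁻²·A⁻¹.
Combining: T·kg·K = (kg·s⁻²·A⁻¹) · kg · K = kg²·s⁻²·A⁻¹·K.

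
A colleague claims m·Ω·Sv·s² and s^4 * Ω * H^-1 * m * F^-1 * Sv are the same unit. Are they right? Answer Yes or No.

Left side:
  Ω = V/A (resistance = voltage per current),
      = kg·m²·s⁻³·A⁻².
  Sv = J/kg (equivalent dose = energy per mass),
      = m²·s⁻².
  Combining: m·Ω·Sv·s² = m · (kg·m²·s⁻³·A⁻²) · (m²·s⁻²) · s² = kg·m⁵·s⁻³·A⁻².
Right side:
  Ω = V/A (resistance = voltage per current),
      = kg·m²·s⁻³·A⁻².
  H = Wb/A (inductance = flux per current),
      = kg·m²·s⁻²·A⁻².
  So H⁻¹ = kg⁻¹·m⁻²·s²·A².
  F = C/V (capacitance = charge per voltage),
      = A·s/(kg·m²·s⁻³·A⁻¹) (substituting C and V),
      = kg⁻¹·m⁻²·s⁴·A².
  So F⁻¹ = kg·m²·s⁻⁴·A⁻².
  Sv = J/kg (equivalent dose = energy per mass),
      = m²·s⁻².
  Combining: s⁴·Ω·H⁻¹·m·F⁻¹·Sv = s⁴ · (kg·m²·s⁻³·A⁻²) · (kg⁻¹·m⁻²·s²·A²) · m · (kg·m²·s⁻⁴·A⁻²) · (m²·s⁻²) = kg·m⁵·s⁻³·A⁻².
Both reduce to kg·m⁵·s⁻³·A⁻².

Yes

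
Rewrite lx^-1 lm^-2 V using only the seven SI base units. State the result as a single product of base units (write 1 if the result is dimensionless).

lx = m⁻²·cd.
So lx⁻¹ = m²·cd⁻¹.
lm = cd.
So lm⁻² = cd⁻².
V = kg·m²·s⁻³·A⁻¹.
Combining: lx⁻¹·lm⁻²·V = (m²·cd⁻¹) · cd⁻² · (kg·m²·s⁻³·A⁻¹) = kg·m⁴·s⁻³·A⁻¹·cd⁻³.

kg·m⁴·s⁻³·A⁻¹·cd⁻³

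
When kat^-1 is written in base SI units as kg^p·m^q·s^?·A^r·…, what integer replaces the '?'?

kat = mol/s = s⁻¹·mol (catalytic activity).
So kat⁻¹ = s·mol⁻¹.
The exponent of s is 1.

1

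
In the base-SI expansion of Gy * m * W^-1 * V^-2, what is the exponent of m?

-3

Gy = J/kg (absorbed dose = energy per mass),
    = m²·s⁻².
W = J/s (power = energy per time),
    = kg·m²·s⁻³.
So W⁻¹ = kg⁻¹·m⁻²·s³.
V = W/A (potential = power per current),
    = kg·m²·s⁻³·A⁻¹.
So V⁻² = kg⁻²·m⁻⁴·s⁶·A².
Combining: Gy·m·W⁻¹·V⁻² = (m²·s⁻²) · m · (kg⁻¹·m⁻²·s³) · (kg⁻²·m⁻⁴·s⁶·A²) = kg⁻³·m⁻³·s⁷·A².
The exponent of m is -3.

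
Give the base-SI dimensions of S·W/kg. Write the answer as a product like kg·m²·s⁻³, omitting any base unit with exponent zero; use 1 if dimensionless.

S = 1/Ω (conductance is reciprocal resistance),
    = kg⁻¹·m⁻²·s³·A².
W = J/s (power = energy per time),
    = kg·m²·s⁻³.
Combining: kg⁻¹·S·W = kg⁻¹ · (kg⁻¹·m⁻²·s³·A²) · (kg·m²·s⁻³) = kg⁻¹·A².

kg⁻¹·A²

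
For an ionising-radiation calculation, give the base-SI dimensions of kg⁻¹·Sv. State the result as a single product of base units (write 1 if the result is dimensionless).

Sv = J/kg (equivalent dose = energy per mass),
    = m²·s⁻².
Combining: kg⁻¹·Sv = kg⁻¹ · (m²·s⁻²) = kg⁻¹·m²·s⁻².

kg⁻¹·m²·s⁻²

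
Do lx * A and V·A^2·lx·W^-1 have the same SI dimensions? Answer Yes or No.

Yes

Left side:
  lx = lm/m² (illuminance = luminous flux per area),
      = m⁻²·cd.
  Combining: lx·A = (m⁻²·cd) · A = m⁻²·A·cd.
Right side:
  V = W/A (potential = power per current),
      = kg·m²·s⁻³·A⁻¹.
  lx = lm/m² (illuminance = luminous flux per area),
      = m⁻²·cd.
  W = J/s (power = energy per time),
      = kg·m²·s⁻³.
  So W⁻¹ = kg⁻¹·m⁻²·s³.
  Combining: V·A²·lx·W⁻¹ = (kg·m²·s⁻³·A⁻¹) · A² · (m⁻²·cd) · (kg⁻¹·m⁻²·s³) = m⁻²·A·cd.
Both reduce to m⁻²·A·cd.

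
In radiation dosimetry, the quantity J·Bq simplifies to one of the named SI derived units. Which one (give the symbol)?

J = N·m (work = force × distance),
    = kg·m²·s⁻².
Bq = 1/s = s⁻¹ (activity is decays per second).
Combining: J·Bq = (kg·m²·s⁻²) · s⁻¹ = kg·m²·s⁻³.
kg·m²·s⁻³ is the base-SI form of the watt.

W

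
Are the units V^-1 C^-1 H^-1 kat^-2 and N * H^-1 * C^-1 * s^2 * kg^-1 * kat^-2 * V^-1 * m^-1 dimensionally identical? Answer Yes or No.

Left side:
  V = W/A (potential = power per current),
      = kg·m²·s⁻³·A⁻¹.
  So V⁻¹ = kg⁻¹·m⁻²·s³·A.
  C = A·s = s·A (charge = current × time).
  So C⁻¹ = s⁻¹·A⁻¹.
  H = Wb/A (inductance = flux per current),
      = kg·m²·s⁻²·A⁻².
  So H⁻¹ = kg⁻¹·m⁻²·s²·A².
  kat = mol/s = s⁻¹·mol (catalytic activity).
  So kat⁻² = s²·mol⁻².
  Combining: V⁻¹·C⁻¹·H⁻¹·kat⁻² = (kg⁻¹·m⁻²·s³·A) · (s⁻¹·A⁻¹) · (kg⁻¹·m⁻²·s²·A²) · (s²·mol⁻²) = kg⁻²·m⁻⁴·s⁶·A²·mol⁻².
Right side:
  N = kg·m/s² = kg·m·s⁻² (force = mass × acceleration).
  H = Wb/A (inductance = flux per current),
      = kg·m²·s⁻²·A⁻².
  So H⁻¹ = kg⁻¹·m⁻²·s²·A².
  C = A·s = s·A (charge = current × time).
  So C⁻¹ = s⁻¹·A⁻¹.
  kat = mol/s = s⁻¹·mol (catalytic activity).
  So kat⁻² = s²·mol⁻².
  V = W/A (potential = power per current),
      = kg·m²·s⁻³·A⁻¹.
  So V⁻¹ = kg⁻¹·m⁻²·s³·A.
  Combining: N·H⁻¹·C⁻¹·s²·kg⁻¹·kat⁻²·V⁻¹·m⁻¹ = (kg·m·s⁻²) · (kg⁻¹·m⁻²·s²·A²) · (s⁻¹·A⁻¹) · s² · kg⁻¹ · (s²·mol⁻²) · (kg⁻¹·m⁻²·s³·A) · m⁻¹ = kg⁻²·m⁻⁴·s⁶·A²·mol⁻².
Both reduce to kg⁻²·m⁻⁴·s⁶·A²·mol⁻².

Yes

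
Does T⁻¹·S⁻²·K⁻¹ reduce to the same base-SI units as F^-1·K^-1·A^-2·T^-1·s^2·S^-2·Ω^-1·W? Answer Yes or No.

Left side:
  T = kg·s⁻²·A⁻¹.
  So T⁻¹ = kg⁻¹·s²·A.
  S = kg⁻¹·m⁻²·s³·A².
  So S⁻² = kg²·m⁴·s⁻⁶·A⁻⁴.
  Combining: T⁻¹·S⁻²·K⁻¹ = (kg⁻¹·s²·A) · (kg²·m⁴·s⁻⁶·A⁻⁴) · K⁻¹ = kg·m⁴·s⁻⁴·A⁻³·K⁻¹.
Right side:
  F = C/V (capacitance = charge per voltage),
      = A·s/(kg·m²·s⁻³·A⁻¹) (substituting C and V),
      = kg⁻¹·m⁻²·s⁴·A².
  So F⁻¹ = kg·m²·s⁻⁴·A⁻².
  T = Wb/m² (flux density = flux per area),
      = kg·s⁻²·A⁻¹.
  So T⁻¹ = kg⁻¹·s²·A.
  S = 1/Ω (conductance is reciprocal resistance),
      = kg⁻¹·m⁻²·s³·A².
  So S⁻² = kg²·m⁴·s⁻⁶·A⁻⁴.
  Ω = V/A (resistance = voltage per current),
      = kg·m²·s⁻³·A⁻².
  So Ω⁻¹ = kg⁻¹·m⁻²·s³·A².
  W = J/s (power = energy per time),
      = kg·m²·s⁻³.
  Combining: F⁻¹·K⁻¹·A⁻²·T⁻¹·s²·S⁻²·Ω⁻¹·W = (kg·m²·s⁻⁴·A⁻²) · K⁻¹ · A⁻² · (kg⁻¹·s²·A) · s² · (kg²·m⁴·s⁻⁶·A⁻⁴) · (kg⁻¹·m⁻²·s³·A²) · (kg·m²·s⁻³) = kg²·m⁶·s⁻⁶·A⁻⁵·K⁻¹.
Left is kg·m⁴·s⁻⁴·A⁻³·K⁻¹; right is kg²·m⁶·s⁻⁶·A⁻⁵·K⁻¹ — different.

No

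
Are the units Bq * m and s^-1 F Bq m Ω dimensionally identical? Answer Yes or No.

Left side:
  Bq = s⁻¹.
  Combining: Bq·m = s⁻¹ · m = m·s⁻¹.
Right side:
  F = C/V (capacitance = charge per voltage),
      = A·s/(kg·m²·s⁻³·A⁻¹) (substituting C and V),
      = kg⁻¹·m⁻²·s⁴·A².
  Bq = 1/s = s⁻¹ (activity is decays per second).
  Ω = V/A (resistance = voltage per current),
      = kg·m²·s⁻³·A⁻².
  Combining: s⁻¹·F·Bq·m·Ω = s⁻¹ · (kg⁻¹·m⁻²·s⁴·A²) · s⁻¹ · m · (kg·m²·s⁻³·A⁻²) = m·s⁻¹.
Both reduce to m·s⁻¹.

Yes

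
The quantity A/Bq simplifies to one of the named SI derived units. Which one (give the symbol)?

Bq = s⁻¹.
So Bq⁻¹ = s.
Combining: A·Bq⁻¹ = A · s = s·A.
s·A is the base-SI form of the coulomb.

C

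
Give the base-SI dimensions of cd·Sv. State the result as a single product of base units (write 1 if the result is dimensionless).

Sv = J/kg (equivalent dose = energy per mass),
    = m²·s⁻².
Combining: cd·Sv = cd · (m²·s⁻²) = m²·s⁻²·cd.

m²·s⁻²·cd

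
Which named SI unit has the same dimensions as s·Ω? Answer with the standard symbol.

Ω = kg·m²·s⁻³·A⁻².
Combining: s·Ω = s · (kg·m²·s⁻³·A⁻²) = kg·m²·s⁻²·A⁻².
kg·m²·s⁻²·A⁻² is the base-SI form of the henry.

H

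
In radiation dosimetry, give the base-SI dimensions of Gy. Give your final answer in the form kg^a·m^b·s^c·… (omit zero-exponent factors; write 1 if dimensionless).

Gy = m²·s⁻².

m²·s⁻²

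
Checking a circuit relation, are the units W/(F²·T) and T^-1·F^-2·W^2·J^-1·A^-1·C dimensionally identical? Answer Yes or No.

Left side:
  F = C/V (capacitance = charge per voltage),
      = A·s/(kg·m²·s⁻³·A⁻¹) (substituting C and V),
      = kg⁻¹·m⁻²·s⁴·A².
  So F⁻² = kg²·m⁴·s⁻⁸·A⁻⁴.
  W = J/s (power = energy per time),
      = kg·m²·s⁻³.
  T = Wb/m² (flux density = flux per area),
      = kg·s⁻²·A⁻¹.
  So T⁻¹ = kg⁻¹·s²·A.
  Combining: F⁻²·W·T⁻¹ = (kg²·m⁴·s⁻⁸·A⁻⁴) · (kg·m²·s⁻³) · (kg⁻¹·s²·A) = kg²·m⁶·s⁻⁹·A⁻³.
Right side:
  T = Wb/m² (flux density = flux per area),
      = kg·s⁻²·A⁻¹.
  So T⁻¹ = kg⁻¹·s²·A.
  F = C/V (capacitance = charge per voltage),
      = A·s/(kg·m²·s⁻³·A⁻¹) (substituting C and V),
      = kg⁻¹·m⁻²·s⁴·A².
  So F⁻² = kg²·m⁴·s⁻⁸·A⁻⁴.
  W = J/s (power = energy per time),
      = kg·m²·s⁻³.
  So W² = kg²·m⁴·s⁻⁶.
  J = N·m (work = force × distance),
      = kg·m²·s⁻².
  So J⁻¹ = kg⁻¹·m⁻²·s².
  C = A·s = s·A (charge = current × time).
  Combining: T⁻¹·F⁻²·W²·J⁻¹·A⁻¹·C = (kg⁻¹·s²·A) · (kg²·m⁴·s⁻⁸·A⁻⁴) · (kg²·m⁴·s⁻⁶) · (kg⁻¹·m⁻²·s²) · A⁻¹ · (s·A) = kg²·m⁶·s⁻⁹·A⁻³.
Both reduce to kg²·m⁶·s⁻⁹·A⁻³.

Yes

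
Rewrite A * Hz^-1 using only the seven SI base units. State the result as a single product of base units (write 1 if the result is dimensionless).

Hz = s⁻¹.
So Hz⁻¹ = s.
Combining: A·Hz⁻¹ = A · s = s·A.

s·A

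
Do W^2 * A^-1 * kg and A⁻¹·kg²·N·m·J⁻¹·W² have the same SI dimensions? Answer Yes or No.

Left side:
  W = J/s (power = energy per time),
      = kg·m²·s⁻³.
  So W² = kg²·m⁴·s⁻⁶.
  Combining: W²·A⁻¹·kg = (kg²·m⁴·s⁻⁶) · A⁻¹ · kg = kg³·m⁴·s⁻⁶·A⁻¹.
Right side:
  N = kg·m/s² = kg·m·s⁻² (force = mass × acceleration).
  J = N·m (work = force × distance),
      = kg·m²·s⁻².
  So J⁻¹ = kg⁻¹·m⁻²·s².
  W = J/s (power = energy per time),
      = kg·m²·s⁻³.
  So W² = kg²·m⁴·s⁻⁶.
  Combining: A⁻¹·kg²·N·m·J⁻¹·W² = A⁻¹ · kg² · (kg·m·s⁻²) · m · (kg⁻¹·m⁻²·s²) · (kg²·m⁴·s⁻⁶) = kg⁴·m⁴·s⁻⁶·A⁻¹.
Left is kg³·m⁴·s⁻⁶·A⁻¹; right is kg⁴·m⁴·s⁻⁶·A⁻¹ — different.

No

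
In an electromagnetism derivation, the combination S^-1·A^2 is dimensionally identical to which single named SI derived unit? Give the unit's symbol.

S = kg⁻¹·m⁻²·s³·A².
So S⁻¹ = kg·m²·s⁻³·A⁻².
Combining: S⁻¹·A² = (kg·m²·s⁻³·A⁻²) · A² = kg·m²·s⁻³.
kg·m²·s⁻³ is the base-SI form of the watt.

W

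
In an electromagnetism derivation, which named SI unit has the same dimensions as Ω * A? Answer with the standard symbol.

Ω = V/A (resistance = voltage per current),
    = kg·m²·s⁻³·A⁻².
Combining: Ω·A = (kg·m²·s⁻³·A⁻²) · A = kg·m²·s⁻³·A⁻¹.
kg·m²·s⁻³·A⁻¹ is the base-SI form of the volt.

V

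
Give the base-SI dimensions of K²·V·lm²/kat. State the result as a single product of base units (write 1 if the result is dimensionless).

kat = mol/s = s⁻¹·mol (catalytic activity).
So kat⁻¹ = s·mol⁻¹.
V = W/A (potential = power per current),
    = kg·m²·s⁻³·A⁻¹.
lm = cd·sr = cd (luminous flux; sr is dimensionless).
So lm² = cd².
Combining: K²·kat⁻¹·V·lm² = K² · (s·mol⁻¹) · (kg·m²·s⁻³·A⁻¹) · cd² = kg·m²·s⁻²·A⁻¹·K²·mol⁻¹·cd².

kg·m²·s⁻²·A⁻¹·K²·mol⁻¹·cd²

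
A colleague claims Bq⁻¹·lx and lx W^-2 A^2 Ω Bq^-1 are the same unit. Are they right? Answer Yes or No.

No

Left side:
  Bq = 1/s = s⁻¹ (activity is decays per second).
  So Bq⁻¹ = s.
  lx = lm/m² (illuminance = luminous flux per area),
      = m⁻²·cd.
  Combining: Bq⁻¹·lx = s · (m⁻²·cd) = m⁻²·s·cd.
Right side:
  lx = lm/m² (illuminance = luminous flux per area),
      = m⁻²·cd.
  W = J/s (power = energy per time),
      = kg·m²·s⁻³.
  So W⁻² = kg⁻²·m⁻⁴·s⁶.
  Ω = V/A (resistance = voltage per current),
      = kg·m²·s⁻³·A⁻².
  Bq = 1/s = s⁻¹ (activity is decays per second).
  So Bq⁻¹ = s.
  Combining: lx·W⁻²·A²·Ω·Bq⁻¹ = (m⁻²·cd) · (kg⁻²·m⁻⁴·s⁶) · A² · (kg·m²·s⁻³·A⁻²) · s = kg⁻¹·m⁻⁴·s⁴·cd.
Left is m⁻²·s·cd; right is kg⁻¹·m⁻⁴·s⁴·cd — different.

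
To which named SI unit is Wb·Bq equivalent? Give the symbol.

Wb = kg·m²·s⁻²·A⁻¹.
Bq = s⁻¹.
Combining: Wb·Bq = (kg·m²·s⁻²·A⁻¹) · s⁻¹ = kg·m²·s⁻³·A⁻¹.
kg·m²·s⁻³·A⁻¹ is the base-SI form of the volt.

V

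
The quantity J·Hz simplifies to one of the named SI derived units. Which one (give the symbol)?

J = N·m (work = force × distance),
    = kg·m²·s⁻².
Hz = 1/s = s⁻¹ (frequency is cycles per second).
Combining: J·Hz = (kg·m²·s⁻²) · s⁻¹ = kg·m²·s⁻³.
kg·m²·s⁻³ is the base-SI form of the watt.

W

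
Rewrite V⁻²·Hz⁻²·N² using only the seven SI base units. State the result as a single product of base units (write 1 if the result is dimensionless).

m⁻²·s⁴·A²

V = W/A (potential = power per current),
    = kg·m²·s⁻³·A⁻¹.
So V⁻² = kg⁻²·m⁻⁴·s⁶·A².
Hz = 1/s = s⁻¹ (frequency is cycles per second).
So Hz⁻² = s².
N = kg·m/s² = kg·m·s⁻² (force = mass × acceleration).
So N² = kg²·m²·s⁻⁴.
Combining: V⁻²·Hz⁻²·N² = (kg⁻²·m⁻⁴·s⁶·A²) · s² · (kg²·m²·s⁻⁴) = m⁻²·s⁴·A².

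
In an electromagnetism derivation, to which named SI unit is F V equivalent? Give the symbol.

F = C/V (capacitance = charge per voltage),
    = A·s/(kg·m²·s⁻³·A⁻¹) (substituting C and V),
    = kg⁻¹·m⁻²·s⁴·A².
V = W/A (potential = power per current),
    = kg·m²·s⁻³·A⁻¹.
Combining: F·V = (kg⁻¹·m⁻²·s⁴·A²) · (kg·m²·s⁻³·A⁻¹) = s·A.
s·A is the base-SI form of the coulomb.

C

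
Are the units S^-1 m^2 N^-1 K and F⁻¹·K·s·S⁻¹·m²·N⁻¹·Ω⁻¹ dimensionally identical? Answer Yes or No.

Left side:
  S = 1/Ω (conductance is reciprocal resistance),
      = kg⁻¹·m⁻²·s³·A².
  So S⁻¹ = kg·m²·s⁻³·A⁻².
  N = kg·m/s² = kg·m·s⁻² (force = mass × acceleration).
  So N⁻¹ = kg⁻¹·m⁻¹·s².
  Combining: S⁻¹·m²·N⁻¹·K = (kg·m²·s⁻³·A⁻²) · m² · (kg⁻¹·m⁻¹·s²) · K = m³·s⁻¹·A⁻²·K.
Right side:
  F = C/V (capacitance = charge per voltage),
      = A·s/(kg·m²·s⁻³·A⁻¹) (substituting C and V),
      = kg⁻¹·m⁻²·s⁴·A².
  So F⁻¹ = kg·m²·s⁻⁴·A⁻².
  S = 1/Ω (conductance is reciprocal resistance),
      = kg⁻¹·m⁻²·s³·A².
  So S⁻¹ = kg·m²·s⁻³·A⁻².
  N = kg·m/s² = kg·m·s⁻² (force = mass × acceleration).
  So N⁻¹ = kg⁻¹·m⁻¹·s².
  Ω = V/A (resistance = voltage per current),
      = kg·m²·s⁻³·A⁻².
  So Ω⁻¹ = kg⁻¹·m⁻²·s³·A².
  Combining: F⁻¹·K·s·S⁻¹·m²·N⁻¹·Ω⁻¹ = (kg·m²·s⁻⁴·A⁻²) · K · s · (kg·m²·s⁻³·A⁻²) · m² · (kg⁻¹·m⁻¹·s²) · (kg⁻¹·m⁻²·s³·A²) = m³·s⁻¹·A⁻²·K.
Both reduce to m³·s⁻¹·A⁻²·K.

Yes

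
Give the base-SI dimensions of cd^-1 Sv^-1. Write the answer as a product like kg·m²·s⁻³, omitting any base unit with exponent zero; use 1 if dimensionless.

m⁻²·s²·cd⁻¹

Sv = J/kg (equivalent dose = energy per mass),
    = m²·s⁻².
So Sv⁻¹ = m⁻²·s².
Combining: cd⁻¹·Sv⁻¹ = cd⁻¹ · (m⁻²·s²) = m⁻²·s²·cd⁻¹.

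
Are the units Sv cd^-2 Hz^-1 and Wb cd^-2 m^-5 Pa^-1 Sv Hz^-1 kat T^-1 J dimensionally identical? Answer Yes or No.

Left side:
  Sv = J/kg (equivalent dose = energy per mass),
      = m²·s⁻².
  Hz = 1/s = s⁻¹ (frequency is cycles per second).
  So Hz⁻¹ = s.
  Combining: Sv·cd⁻²·Hz⁻¹ = (m²·s⁻²) · cd⁻² · s = m²·s⁻¹·cd⁻².
Right side:
  Wb = V·s (flux: a volt is a weber per second),
      = kg·m²·s⁻²·A⁻¹.
  Pa = N/m² (pressure = force per area),
      = kg·m⁻¹·s⁻².
  So Pa⁻¹ = kg⁻¹·m·s².
  Sv = J/kg (equivalent dose = energy per mass),
      = m²·s⁻².
  Hz = 1/s = s⁻¹ (frequency is cycles per second).
  So Hz⁻¹ = s.
  kat = mol/s = s⁻¹·mol (catalytic activity).
  T = Wb/m² (flux density = flux per area),
      = kg·s⁻²·A⁻¹.
  So T⁻¹ = kg⁻¹·s²·A.
  J = N·m (work = force × distance),
      = kg·m²·s⁻².
  Combining: Wb·cd⁻²·m⁻⁵·Pa⁻¹·Sv·Hz⁻¹·kat·T⁻¹·J = (kg·m²·s⁻²·A⁻¹) · cd⁻² · m⁻⁵ · (kg⁻¹·m·s²) · (m²·s⁻²) · s · (s⁻¹·mol) · (kg⁻¹·s²·A) · (kg·m²·s⁻²) = m²·s⁻²·mol·cd⁻².
Left is m²·s⁻¹·cd⁻²; right is m²·s⁻²·mol·cd⁻² — different.

No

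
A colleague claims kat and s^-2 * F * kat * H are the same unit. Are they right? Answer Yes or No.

Yes

Left side:
  kat = mol/s = s⁻¹·mol (catalytic activity).
Right side:
  F = kg⁻¹·m⁻²·s⁴·A².
  kat = s⁻¹·mol.
  H = kg·m²·s⁻²·A⁻².
  Combining: s⁻²·F·kat·H = s⁻² · (kg⁻¹·m⁻²·s⁴·A²) · (s⁻¹·mol) · (kg·m²·s⁻²·A⁻²) = s⁻¹·mol.
Both reduce to s⁻¹·mol.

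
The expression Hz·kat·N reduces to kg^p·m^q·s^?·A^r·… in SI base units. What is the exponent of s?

-4

Hz = 1/s = s⁻¹ (frequency is cycles per second).
kat = mol/s = s⁻¹·mol (catalytic activity).
N = kg·m/s² = kg·m·s⁻² (force = mass × acceleration).
Combining: Hz·kat·N = s⁻¹ · (s⁻¹·mol) · (kg·m·s⁻²) = kg·m·s⁻⁴·mol.
The exponent of s is -4.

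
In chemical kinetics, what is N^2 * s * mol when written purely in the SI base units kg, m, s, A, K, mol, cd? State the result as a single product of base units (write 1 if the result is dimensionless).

N = kg·m/s² = kg·m·s⁻² (force = mass × acceleration).
So N² = kg²·m²·s⁻⁴.
Combining: N²·s·mol = (kg²·m²·s⁻⁴) · s · mol = kg²·m²·s⁻³·mol.

kg²·m²·s⁻³·mol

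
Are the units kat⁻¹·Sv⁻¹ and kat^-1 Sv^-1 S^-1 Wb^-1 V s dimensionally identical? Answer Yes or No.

Left side:
  kat = mol/s = s⁻¹·mol (catalytic activity).
  So kat⁻¹ = s·mol⁻¹.
  Sv = J/kg (equivalent dose = energy per mass),
      = m²·s⁻².
  So Sv⁻¹ = m⁻²·s².
  Combining: kat⁻¹·Sv⁻¹ = (s·mol⁻¹) · (m⁻²·s²) = m⁻²·s³·mol⁻¹.
Right side:
  kat = s⁻¹·mol.
  So kat⁻¹ = s·mol⁻¹.
  Sv = m²·s⁻².
  So Sv⁻¹ = m⁻²·s².
  S = kg⁻¹·m⁻²·s³·A².
  So S⁻¹ = kg·m²·s⁻³·A⁻².
  Wb = kg·m²·s⁻²·A⁻¹.
  So Wb⁻¹ = kg⁻¹·m⁻²·s²·A.
  V = kg·m²·s⁻³·A⁻¹.
  Combining: kat⁻¹·Sv⁻¹·S⁻¹·Wb⁻¹·V·s = (s·mol⁻¹) · (m⁻²·s²) · (kg·m²·s⁻³·A⁻²) · (kg⁻¹·m⁻²·s²·A) · (kg·m²·s⁻³·A⁻¹) · s = kg·A⁻²·mol⁻¹.
Left is m⁻²·s³·mol⁻¹; right is kg·A⁻²·mol⁻¹ — different.

No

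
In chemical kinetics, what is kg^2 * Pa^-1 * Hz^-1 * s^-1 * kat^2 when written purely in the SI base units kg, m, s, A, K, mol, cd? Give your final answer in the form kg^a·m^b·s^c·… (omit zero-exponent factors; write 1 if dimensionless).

Pa = N/m² (pressure = force per area),
    = kg·m⁻¹·s⁻².
So Pa⁻¹ = kg⁻¹·m·s².
Hz = 1/s = s⁻¹ (frequency is cycles per second).
So Hz⁻¹ = s.
kat = mol/s = s⁻¹·mol (catalytic activity).
So kat² = s⁻²·mol².
Combining: kg²·Pa⁻¹·Hz⁻¹·s⁻¹·kat² = kg² · (kg⁻¹·m·s²) · s · s⁻¹ · (s⁻²·mol²) = kg·m·mol².

kg·m·mol²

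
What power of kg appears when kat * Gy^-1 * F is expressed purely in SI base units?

-1

kat = mol/s = s⁻¹·mol (catalytic activity).
Gy = J/kg (absorbed dose = energy per mass),
    = m²·s⁻².
So Gy⁻¹ = m⁻²·s².
F = C/V (capacitance = charge per voltage),
    = A·s/(kg·m²·s⁻³·A⁻¹) (substituting C and V),
    = kg⁻¹·m⁻²·s⁴·A².
Combining: kat·Gy⁻¹·F = (s⁻¹·mol) · (m⁻²·s²) · (kg⁻¹·m⁻²·s⁴·A²) = kg⁻¹·m⁻⁴·s⁵·A²·mol.
The exponent of kg is -1.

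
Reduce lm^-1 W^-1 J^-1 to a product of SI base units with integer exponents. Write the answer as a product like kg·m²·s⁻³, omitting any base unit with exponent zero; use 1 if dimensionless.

lm = cd.
So lm⁻¹ = cd⁻¹.
W = kg·m²·s⁻³.
So W⁻¹ = kg⁻¹·m⁻²·s³.
J = kg·m²·s⁻².
So J⁻¹ = kg⁻¹·m⁻²·s².
Combining: lm⁻¹·W⁻¹·J⁻¹ = cd⁻¹ · (kg⁻¹·m⁻²·s³) · (kg⁻¹·m⁻²·s²) = kg⁻²·m⁻⁴·s⁵·cd⁻¹.

kg⁻²·m⁻⁴·s⁵·cd⁻¹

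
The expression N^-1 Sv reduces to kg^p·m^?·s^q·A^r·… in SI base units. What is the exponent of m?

1

N = kg·m/s² = kg·m·s⁻² (force = mass × acceleration).
So N⁻¹ = kg⁻¹·m⁻¹·s².
Sv = J/kg (equivalent dose = energy per mass),
    = m²·s⁻².
Combining: N⁻¹·Sv = (kg⁻¹·m⁻¹·s²) · (m²·s⁻²) = kg⁻¹·m.
The exponent of m is 1.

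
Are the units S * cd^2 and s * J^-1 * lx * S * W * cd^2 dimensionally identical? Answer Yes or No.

Left side:
  S = 1/Ω (conductance is reciprocal resistance),
      = kg⁻¹·m⁻²·s³·A².
  Combining: S·cd² = (kg⁻¹·m⁻²·s³·A²) · cd² = kg⁻¹·m⁻²·s³·A²·cd².
Right side:
  J = N·m (work = force × distance),
      = kg·m²·s⁻².
  So J⁻¹ = kg⁻¹·m⁻²·s².
  lx = lm/m² (illuminance = luminous flux per area),
      = m⁻²·cd.
  S = 1/Ω (conductance is reciprocal resistance),
      = kg⁻¹·m⁻²·s³·A².
  W = J/s (power = energy per time),
      = kg·m²·s⁻³.
  Combining: s·J⁻¹·lx·S·W·cd² = s · (kg⁻¹·m⁻²·s²) · (m⁻²·cd) · (kg⁻¹·m⁻²·s³·A²) · (kg·m²·s⁻³) · cd² = kg⁻¹·m⁻⁴·s³·A²·cd³.
Left is kg⁻¹·m⁻²·s³·A²·cd²; right is kg⁻¹·m⁻⁴·s³·A²·cd³ — different.

No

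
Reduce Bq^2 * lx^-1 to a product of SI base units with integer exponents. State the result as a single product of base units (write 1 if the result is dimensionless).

m²·s⁻²·cd⁻¹

Bq = s⁻¹.
So Bq² = s⁻².
lx = m⁻²·cd.
So lx⁻¹ = m²·cd⁻¹.
Combining: Bq²·lx⁻¹ = s⁻² · (m²·cd⁻¹) = m²·s⁻²·cd⁻¹.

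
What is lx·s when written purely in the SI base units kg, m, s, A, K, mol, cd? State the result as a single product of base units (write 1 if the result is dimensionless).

lx = lm/m² (illuminance = luminous flux per area),
    = m⁻²·cd.
Combining: lx·s = (m⁻²·cd) · s = m⁻²·s·cd.

m⁻²·s·cd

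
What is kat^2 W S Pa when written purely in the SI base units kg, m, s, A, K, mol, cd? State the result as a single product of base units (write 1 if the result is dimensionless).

kg·m⁻¹·s⁻⁴·A²·mol²

kat = mol/s = s⁻¹·mol (catalytic activity).
So kat² = s⁻²·mol².
W = J/s (power = energy per time),
    = kg·m²·s⁻³.
S = 1/Ω (conductance is reciprocal resistance),
    = kg⁻¹·m⁻²·s³·A².
Pa = N/m² (pressure = force per area),
    = kg·m⁻¹·s⁻².
Combining: kat²·W·S·Pa = (s⁻²·mol²) · (kg·m²·s⁻³) · (kg⁻¹·m⁻²·s³·A²) · (kg·m⁻¹·s⁻²) = kg·m⁻¹·s⁻⁴·A²·mol².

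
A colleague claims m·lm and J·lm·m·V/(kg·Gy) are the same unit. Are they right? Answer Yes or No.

No

Left side:
  lm = cd.
  Combining: m·lm = m · cd = m·cd.
Right side:
  J = N·m (work = force × distance),
      = kg·m²·s⁻².
  lm = cd·sr = cd (luminous flux; sr is dimensionless).
  Gy = J/kg (absorbed dose = energy per mass),
      = m²·s⁻².
  So Gy⁻¹ = m⁻²·s².
  V = W/A (potential = power per current),
      = kg·m²·s⁻³·A⁻¹.
  Combining: J·kg⁻¹·lm·m·Gy⁻¹·V = (kg·m²·s⁻²) · kg⁻¹ · cd · m · (m⁻²·s²) · (kg·m²·s⁻³·A⁻¹) = kg·m³·s⁻³·A⁻¹·cd.
Left is m·cd; right is kg·m³·s⁻³·A⁻¹·cd — different.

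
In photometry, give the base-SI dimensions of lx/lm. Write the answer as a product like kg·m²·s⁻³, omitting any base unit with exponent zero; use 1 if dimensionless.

lm = cd.
So lm⁻¹ = cd⁻¹.
lx = m⁻²·cd.
Combining: lm⁻¹·lx = cd⁻¹ · (m⁻²·cd) = m⁻².

m⁻²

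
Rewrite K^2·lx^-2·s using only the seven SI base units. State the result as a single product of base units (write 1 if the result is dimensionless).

m⁴·s·K²·cd⁻²

lx = lm/m² (illuminance = luminous flux per area),
    = m⁻²·cd.
So lx⁻² = m⁴·cd⁻².
Combining: K²·lx⁻²·s = K² · (m⁴·cd⁻²) · s = m⁴·s·K²·cd⁻².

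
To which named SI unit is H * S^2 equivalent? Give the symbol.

F

H = Wb/A (inductance = flux per current),
    = kg·m²·s⁻²·A⁻².
S = 1/Ω (conductance is reciprocal resistance),
    = kg⁻¹·m⁻²·s³·A².
So S² = kg⁻²·m⁻⁴·s⁶·A⁴.
Combining: H·S² = (kg·m²·s⁻²·A⁻²) · (kg⁻²·m⁻⁴·s⁶·A⁴) = kg⁻¹·m⁻²·s⁴·A².
kg⁻¹·m⁻²·s⁴·A² is the base-SI form of the farad.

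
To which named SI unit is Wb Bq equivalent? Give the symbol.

Wb = kg·m²·s⁻²·A⁻¹.
Bq = s⁻¹.
Combining: Wb·Bq = (kg·m²·s⁻²·A⁻¹) · s⁻¹ = kg·m²·s⁻³·A⁻¹.
kg·m²·s⁻³·A⁻¹ is the base-SI form of the volt.

V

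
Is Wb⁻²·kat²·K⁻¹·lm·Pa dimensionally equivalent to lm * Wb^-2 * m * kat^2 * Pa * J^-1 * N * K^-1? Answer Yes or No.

Yes

Left side:
  Wb = kg·m²·s⁻²·A⁻¹.
  So Wb⁻² = kg⁻²·m⁻⁴·s⁴·A².
  kat = s⁻¹·mol.
  So kat² = s⁻²·mol².
  lm = cd.
  Pa = kg·m⁻¹·s⁻².
  Combining: Wb⁻²·kat²·K⁻¹·lm·Pa = (kg⁻²·m⁻⁴·s⁴·A²) · (s⁻²·mol²) · K⁻¹ · cd · (kg·m⁻¹·s⁻²) = kg⁻¹·m⁻⁵·A²·K⁻¹·mol²·cd.
Right side:
  lm = cd.
  Wb = kg·m²·s⁻²·A⁻¹.
  So Wb⁻² = kg⁻²·m⁻⁴·s⁴·A².
  kat = s⁻¹·mol.
  So kat² = s⁻²·mol².
  Pa = kg·m⁻¹·s⁻².
  J = kg·m²·s⁻².
  So J⁻¹ = kg⁻¹·m⁻²·s².
  N = kg·m·s⁻².
  Combining: lm·Wb⁻²·m·kat²·Pa·J⁻¹·N·K⁻¹ = cd · (kg⁻²·m⁻⁴·s⁴·A²) · m · (s⁻²·mol²) · (kg·m⁻¹·s⁻²) · (kg⁻¹·m⁻²·s²) · (kg·m·s⁻²) · K⁻¹ = kg⁻¹·m⁻⁵·A²·K⁻¹·mol²·cd.
Both reduce to kg⁻¹·m⁻⁵·A²·K⁻¹·mol²·cd.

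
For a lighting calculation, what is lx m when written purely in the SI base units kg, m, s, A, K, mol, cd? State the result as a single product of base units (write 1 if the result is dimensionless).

m⁻¹·cd

lx = lm/m² (illuminance = luminous flux per area),
    = m⁻²·cd.
Combining: lx·m = (m⁻²·cd) · m = m⁻¹·cd.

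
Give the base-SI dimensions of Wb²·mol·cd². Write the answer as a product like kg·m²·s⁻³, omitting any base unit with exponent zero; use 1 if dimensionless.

Wb = kg·m²·s⁻²·A⁻¹.
So Wb² = kg²·m⁴·s⁻⁴·A⁻².
Combining: Wb²·mol·cd² = (kg²·m⁴·s⁻⁴·A⁻²) · mol · cd² = kg²·m⁴·s⁻⁴·A⁻²·mol·cd².

kg²·m⁴·s⁻⁴·A⁻²·mol·cd²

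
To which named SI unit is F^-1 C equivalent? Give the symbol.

V

F = C/V (capacitance = charge per voltage),
    = A·s/(kg·m²·s⁻³·A⁻¹) (substituting C and V),
    = kg⁻¹·m⁻²·s⁴·A².
So F⁻¹ = kg·m²·s⁻⁴·A⁻².
C = A·s = s·A (charge = current × time).
Combining: F⁻¹·C = (kg·m²·s⁻⁴·A⁻²) · (s·A) = kg·m²·s⁻³·A⁻¹.
kg·m²·s⁻³·A⁻¹ is the base-SI form of the volt.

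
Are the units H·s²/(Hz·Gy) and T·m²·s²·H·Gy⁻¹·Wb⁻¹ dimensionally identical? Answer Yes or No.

Left side:
  Hz = s⁻¹.
  So Hz⁻¹ = s.
  H = kg·m²·s⁻²·A⁻².
  Gy = m²·s⁻².
  So Gy⁻¹ = m⁻²·s².
  Combining: Hz⁻¹·H·s²·Gy⁻¹ = s · (kg·m²·s⁻²·A⁻²) · s² · (m⁻²·s²) = kg·s³·A⁻².
Right side:
  T = kg·s⁻²·A⁻¹.
  H = kg·m²·s⁻²·A⁻².
  Gy = m²·s⁻².
  So Gy⁻¹ = m⁻²·s².
  Wb = kg·m²·s⁻²·A⁻¹.
  So Wb⁻¹ = kg⁻¹·m⁻²·s²·A.
  Combining: T·m²·s²·H·Gy⁻¹·Wb⁻¹ = (kg·s⁻²·A⁻¹) · m² · s² · (kg·m²·s⁻²·A⁻²) · (m⁻²·s²) · (kg⁻¹·m⁻²·s²·A) = kg·s²·A⁻².
Left is kg·s³·A⁻²; right is kg·s²·A⁻² — different.

No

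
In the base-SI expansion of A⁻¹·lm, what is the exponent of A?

-1

lm = cd.
Combining: A⁻¹·lm = A⁻¹ · cd = A⁻¹·cd.
The exponent of A is -1.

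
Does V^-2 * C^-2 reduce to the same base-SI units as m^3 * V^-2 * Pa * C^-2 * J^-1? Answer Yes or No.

Yes

Left side:
  V = W/A (potential = power per current),
      = kg·m²·s⁻³·A⁻¹.
  So V⁻² = kg⁻²·m⁻⁴·s⁶·A².
  C = A·s = s·A (charge = current × time).
  So C⁻² = s⁻²·A⁻².
  Combining: V⁻²·C⁻² = (kg⁻²·m⁻⁴·s⁶·A²) · (s⁻²·A⁻²) = kg⁻²·m⁻⁴·s⁴.
Right side:
  V = kg·m²·s⁻³·A⁻¹.
  So V⁻² = kg⁻²·m⁻⁴·s⁶·A².
  Pa = kg·m⁻¹·s⁻².
  C = s·A.
  So C⁻² = s⁻²·A⁻².
  J = kg·m²·s⁻².
  So J⁻¹ = kg⁻¹·m⁻²·s².
  Combining: m³·V⁻²·Pa·C⁻²·J⁻¹ = m³ · (kg⁻²·m⁻⁴·s⁶·A²) · (kg·m⁻¹·s⁻²) · (s⁻²·A⁻²) · (kg⁻¹·m⁻²·s²) = kg⁻²·m⁻⁴·s⁴.
Both reduce to kg⁻²·m⁻⁴·s⁴.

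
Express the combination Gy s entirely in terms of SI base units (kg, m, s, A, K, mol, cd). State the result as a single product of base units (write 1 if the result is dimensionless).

m²·s⁻¹

Gy = m²·s⁻².
Combining: Gy·s = (m²·s⁻²) · s = m²·s⁻¹.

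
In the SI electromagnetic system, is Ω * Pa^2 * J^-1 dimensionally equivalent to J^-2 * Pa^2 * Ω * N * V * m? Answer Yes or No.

No

Left side:
  Ω = kg·m²·s⁻³·A⁻².
  Pa = kg·m⁻¹·s⁻².
  So Pa² = kg²·m⁻²·s⁻⁴.
  J = kg·m²·s⁻².
  So J⁻¹ = kg⁻¹·m⁻²·s².
  Combining: Ω·Pa²·J⁻¹ = (kg·m²·s⁻³·A⁻²) · (kg²·m⁻²·s⁻⁴) · (kg⁻¹·m⁻²·s²) = kg²·m⁻²·s⁻⁵·A⁻².
Right side:
  J = N·m (work = force × distance),
      = kg·m²·s⁻².
  So J⁻² = kg⁻²·m⁻⁴·s⁴.
  Pa = N/m² (pressure = force per area),
      = kg·m⁻¹·s⁻².
  So Pa² = kg²·m⁻²·s⁻⁴.
  Ω = V/A (resistance = voltage per current),
      = kg·m²·s⁻³·A⁻².
  N = kg·m/s² = kg·m·s⁻² (force = mass × acceleration).
  V = W/A (potential = power per current),
      = kg·m²·s⁻³·A⁻¹.
  Combining: J⁻²·Pa²·Ω·N·V·m = (kg⁻²·m⁻⁴·s⁴) · (kg²·m⁻²·s⁻⁴) · (kg·m²·s⁻³·A⁻²) · (kg·m·s⁻²) · (kg·m²·s⁻³·A⁻¹) · m = kg³·s⁻⁸·A⁻³.
Left is kg²·m⁻²·s⁻⁵·A⁻²; right is kg³·s⁻⁸·A⁻³ — different.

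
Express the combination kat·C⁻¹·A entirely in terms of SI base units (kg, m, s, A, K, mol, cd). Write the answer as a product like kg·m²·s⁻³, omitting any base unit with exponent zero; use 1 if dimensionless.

s⁻²·mol

kat = mol/s = s⁻¹·mol (catalytic activity).
C = A·s = s·A (charge = current × time).
So C⁻¹ = s⁻¹·A⁻¹.
Combining: kat·C⁻¹·A = (s⁻¹·mol) · (s⁻¹·A⁻¹) · A = s⁻²·mol.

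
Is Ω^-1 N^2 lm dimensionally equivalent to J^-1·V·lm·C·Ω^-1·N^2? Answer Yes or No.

Left side:
  Ω = kg·m²·s⁻³·A⁻².
  So Ω⁻¹ = kg⁻¹·m⁻²·s³·A².
  N = kg·m·s⁻².
  So N² = kg²·m²·s⁻⁴.
  lm = cd.
  Combining: Ω⁻¹·N²·lm = (kg⁻¹·m⁻²·s³·A²) · (kg²·m²·s⁻⁴) · cd = kg·s⁻¹·A²·cd.
Right side:
  J = N·m (work = force × distance),
      = kg·m²·s⁻².
  So J⁻¹ = kg⁻¹·m⁻²·s².
  V = W/A (potential = power per current),
      = kg·m²·s⁻³·A⁻¹.
  lm = cd·sr = cd (luminous flux; sr is dimensionless).
  C = A·s = s·A (charge = current × time).
  Ω = V/A (resistance = voltage per current),
      = kg·m²·s⁻³·A⁻².
  So Ω⁻¹ = kg⁻¹·m⁻²·s³·A².
  N = kg·m/s² = kg·m·s⁻² (force = mass × acceleration).
  So N² = kg²·m²·s⁻⁴.
  Combining: J⁻¹·V·lm·C·Ω⁻¹·N² = (kg⁻¹·m⁻²·s²) · (kg·m²·s⁻³·A⁻¹) · cd · (s·A) · (kg⁻¹·m⁻²·s³·A²) · (kg²·m²·s⁻⁴) = kg·s⁻¹·A²·cd.
Both reduce to kg·s⁻¹·A²·cd.

Yes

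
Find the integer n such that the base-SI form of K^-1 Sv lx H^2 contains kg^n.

2

Sv = m²·s⁻².
lx = m⁻²·cd.
H = kg·m²·s⁻²·A⁻².
So H² = kg²·m⁴·s⁻⁴·A⁻⁴.
Combining: K⁻¹·Sv·lx·H² = K⁻¹ · (m²·s⁻²) · (m⁻²·cd) · (kg²·m⁴·s⁻⁴·A⁻⁴) = kg²·m⁴·s⁻⁶·A⁻⁴·K⁻¹·cd.
The exponent of kg is 2.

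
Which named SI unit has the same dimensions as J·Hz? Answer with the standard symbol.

W

J = kg·m²·s⁻².
Hz = s⁻¹.
Combining: J·Hz = (kg·m²·s⁻²) · s⁻¹ = kg·m²·s⁻³.
kg·m²·s⁻³ is the base-SI form of the watt.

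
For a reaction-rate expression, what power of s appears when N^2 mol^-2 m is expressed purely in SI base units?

N = kg·m·s⁻².
So N² = kg²·m²·s⁻⁴.
Combining: N²·mol⁻²·m = (kg²·m²·s⁻⁴) · mol⁻² · m = kg²·m³·s⁻⁴·mol⁻².
The exponent of s is -4.

-4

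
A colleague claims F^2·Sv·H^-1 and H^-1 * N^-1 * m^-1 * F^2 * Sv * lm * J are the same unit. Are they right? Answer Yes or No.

No

Left side:
  F = C/V (capacitance = charge per voltage),
      = A·s/(kg·m²·s⁻³·A⁻¹) (substituting C and V),
      = kg⁻¹·m⁻²·s⁴·A².
  So F² = kg⁻²·m⁻⁴·s⁸·A⁴.
  Sv = J/kg (equivalent dose = energy per mass),
      = m²·s⁻².
  H = Wb/A (inductance = flux per current),
      = kg·m²·s⁻²·A⁻².
  So H⁻¹ = kg⁻¹·m⁻²·s²·A².
  Combining: F²·Sv·H⁻¹ = (kg⁻²·m⁻⁴·s⁸·A⁴) · (m²·s⁻²) · (kg⁻¹·m⁻²·s²·A²) = kg⁻³·m⁻⁴·s⁸·A⁶.
Right side:
  H = Wb/A (inductance = flux per current),
      = kg·m²·s⁻²·A⁻².
  So H⁻¹ = kg⁻¹·m⁻²·s²·A².
  N = kg·m/s² = kg·m·s⁻² (force = mass × acceleration).
  So N⁻¹ = kg⁻¹·m⁻¹·s².
  F = C/V (capacitance = charge per voltage),
      = A·s/(kg·m²·s⁻³·A⁻¹) (substituting C and V),
      = kg⁻¹·m⁻²·s⁴·A².
  So F² = kg⁻²·m⁻⁴·s⁸·A⁴.
  Sv = J/kg (equivalent dose = energy per mass),
      = m²·s⁻².
  lm = cd·sr = cd (luminous flux; sr is dimensionless).
  J = N·m (work = force × distance),
      = kg·m²·s⁻².
  Combining: H⁻¹·N⁻¹·m⁻¹·F²·Sv·lm·J = (kg⁻¹·m⁻²·s²·A²) · (kg⁻¹·m⁻¹·s²) · m⁻¹ · (kg⁻²·m⁻⁴·s⁸·A⁴) · (m²·s⁻²) · cd · (kg·m²·s⁻²) = kg⁻³·m⁻⁴·s⁸·A⁶·cd.
Left is kg⁻³·m⁻⁴·s⁸·A⁶; right is kg⁻³·m⁻⁴·s⁸·A⁶·cd — different.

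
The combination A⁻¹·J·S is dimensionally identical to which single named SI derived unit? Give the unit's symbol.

J = N·m (work = force × distance),
    = kg·m²·s⁻².
S = 1/Ω (conductance is reciprocal resistance),
    = kg⁻¹·m⁻²·s³·A².
Combining: A⁻¹·J·S = A⁻¹ · (kg·m²·s⁻²) · (kg⁻¹·m⁻²·s³·A²) = s·A.
s·A is the base-SI form of the coulomb.

C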